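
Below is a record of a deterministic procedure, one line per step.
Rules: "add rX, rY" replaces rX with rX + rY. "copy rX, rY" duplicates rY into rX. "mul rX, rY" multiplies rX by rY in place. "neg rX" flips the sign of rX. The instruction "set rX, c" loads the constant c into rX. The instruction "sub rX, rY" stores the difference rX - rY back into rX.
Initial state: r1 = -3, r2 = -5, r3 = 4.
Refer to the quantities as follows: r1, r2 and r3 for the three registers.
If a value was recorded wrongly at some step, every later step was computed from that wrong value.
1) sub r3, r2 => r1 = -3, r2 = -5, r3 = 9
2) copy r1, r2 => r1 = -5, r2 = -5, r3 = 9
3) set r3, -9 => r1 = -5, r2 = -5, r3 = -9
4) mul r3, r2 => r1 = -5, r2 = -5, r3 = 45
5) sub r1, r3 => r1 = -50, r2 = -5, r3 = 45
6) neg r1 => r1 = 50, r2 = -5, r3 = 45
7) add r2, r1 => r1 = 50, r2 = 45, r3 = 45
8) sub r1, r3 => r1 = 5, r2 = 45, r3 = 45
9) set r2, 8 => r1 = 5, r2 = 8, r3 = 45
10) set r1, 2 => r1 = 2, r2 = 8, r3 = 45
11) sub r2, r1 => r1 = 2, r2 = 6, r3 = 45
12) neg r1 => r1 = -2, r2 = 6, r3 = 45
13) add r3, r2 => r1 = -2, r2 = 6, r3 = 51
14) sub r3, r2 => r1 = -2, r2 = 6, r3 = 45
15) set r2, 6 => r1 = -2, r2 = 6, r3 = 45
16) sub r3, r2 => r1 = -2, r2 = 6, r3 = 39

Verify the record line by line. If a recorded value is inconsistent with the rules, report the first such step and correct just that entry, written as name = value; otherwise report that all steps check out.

no error

1. r3 = 4 - -5 = 9 (same as recorded)
2. r1 = -5 (in agreement)
3. r3 = -9 (same as recorded)
4. r3 = -9 * -5 = 45 (exactly as logged)
5. r1 = -5 - 45 = -50 (checks out)
6. r1 = -(-50) = 50 (matches)
7. r2 = -5 + 50 = 45 (in agreement)
8. r1 = 50 - 45 = 5 (same as recorded)
9. r2 = 8 (no discrepancy)
10. r1 = 2 (no discrepancy)
11. r2 = 8 - 2 = 6 (no discrepancy)
12. r1 = -(2) = -2 (matches)
13. r3 = 45 + 6 = 51 (checks out)
14. r3 = 51 - 6 = 45 (exactly as logged)
15. r2 = 6 (in agreement)
16. r3 = 45 - 6 = 39 (checks out)
The whole run recomputes cleanly — no discrepancies.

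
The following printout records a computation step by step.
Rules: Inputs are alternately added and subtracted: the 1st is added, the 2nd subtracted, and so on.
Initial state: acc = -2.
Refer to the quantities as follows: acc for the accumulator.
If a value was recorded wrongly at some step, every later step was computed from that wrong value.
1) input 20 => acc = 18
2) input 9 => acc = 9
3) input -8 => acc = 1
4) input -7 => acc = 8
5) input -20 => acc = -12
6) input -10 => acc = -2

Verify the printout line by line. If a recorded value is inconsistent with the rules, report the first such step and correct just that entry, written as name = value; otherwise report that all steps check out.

step 1: acc = -2 + 20 = 18 -> matches
step 2: acc = 18 - 9 = 9 -> same as recorded
step 3: acc = 9 + -8 = 1 -> same as recorded
step 4: acc = 1 - -7 = 8 -> checks out
step 5: acc = 8 + -20 = -12 -> checks out
step 6: acc = -12 - -10 = -2 -> matches
Every step is consistent.

no error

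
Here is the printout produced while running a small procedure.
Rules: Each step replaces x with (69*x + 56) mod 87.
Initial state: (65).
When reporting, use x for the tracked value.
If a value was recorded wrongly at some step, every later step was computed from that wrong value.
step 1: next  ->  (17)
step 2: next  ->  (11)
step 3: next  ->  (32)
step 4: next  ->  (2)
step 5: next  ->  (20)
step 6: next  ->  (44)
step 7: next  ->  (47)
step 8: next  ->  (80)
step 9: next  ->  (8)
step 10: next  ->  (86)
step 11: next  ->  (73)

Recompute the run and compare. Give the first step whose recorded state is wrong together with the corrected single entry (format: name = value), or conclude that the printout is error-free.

step 11, x = 74

1. x = (69*65 + 56) mod 87 = 17 (agrees with the printout)
2. x = (69*17 + 56) mod 87 = 11 (checks out)
3. x = (69*11 + 56) mod 87 = 32 (confirmed correct)
4. x = (69*32 + 56) mod 87 = 2 (matches)
5. x = (69*2 + 56) mod 87 = 20 (matches)
6. x = (69*20 + 56) mod 87 = 44 (no discrepancy)
7. x = (69*44 + 56) mod 87 = 47 (in agreement)
8. x = (69*47 + 56) mod 87 = 80 (same as recorded)
9. x = (69*80 + 56) mod 87 = 8 (agrees with the printout)
10. x = (69*8 + 56) mod 87 = 86 (matches)
11. x = (69*86 + 56) mod 87 = 74 (the printout disagrees here)
First incorrect step: 11; the correct value is x = 74.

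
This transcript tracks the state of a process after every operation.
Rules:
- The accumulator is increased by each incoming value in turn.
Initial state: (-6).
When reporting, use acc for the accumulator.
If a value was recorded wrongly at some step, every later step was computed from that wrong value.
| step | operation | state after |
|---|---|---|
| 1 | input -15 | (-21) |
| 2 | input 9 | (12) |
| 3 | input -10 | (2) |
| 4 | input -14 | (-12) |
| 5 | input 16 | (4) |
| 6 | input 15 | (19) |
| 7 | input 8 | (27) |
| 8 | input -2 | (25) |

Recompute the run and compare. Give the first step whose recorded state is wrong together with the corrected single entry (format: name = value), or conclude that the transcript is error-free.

step 1: acc = -6 + -15 = -21 -> agrees with the transcript
step 2: acc = -21 + 9 = -12 -> a discrepancy with the transcript
Step 2 is the first one off; corrected, acc = -12.

step 2, acc = -12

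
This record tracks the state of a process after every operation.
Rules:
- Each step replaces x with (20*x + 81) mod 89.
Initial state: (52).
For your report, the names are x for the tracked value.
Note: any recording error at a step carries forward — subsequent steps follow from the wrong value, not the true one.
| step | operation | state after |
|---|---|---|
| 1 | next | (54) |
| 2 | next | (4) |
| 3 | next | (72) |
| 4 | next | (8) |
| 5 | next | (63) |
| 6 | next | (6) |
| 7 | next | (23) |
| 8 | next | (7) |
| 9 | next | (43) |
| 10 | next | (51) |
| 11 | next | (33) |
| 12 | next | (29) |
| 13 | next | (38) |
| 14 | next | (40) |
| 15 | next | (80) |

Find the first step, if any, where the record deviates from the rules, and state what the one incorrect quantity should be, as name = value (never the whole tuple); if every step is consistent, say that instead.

Step 1: x = (20*52 + 81) mod 89 = 53 — the recorded entry deviates here.
The audit stops at step 1: the recorded entry is wrong and should be x = 53.

step 1, x = 53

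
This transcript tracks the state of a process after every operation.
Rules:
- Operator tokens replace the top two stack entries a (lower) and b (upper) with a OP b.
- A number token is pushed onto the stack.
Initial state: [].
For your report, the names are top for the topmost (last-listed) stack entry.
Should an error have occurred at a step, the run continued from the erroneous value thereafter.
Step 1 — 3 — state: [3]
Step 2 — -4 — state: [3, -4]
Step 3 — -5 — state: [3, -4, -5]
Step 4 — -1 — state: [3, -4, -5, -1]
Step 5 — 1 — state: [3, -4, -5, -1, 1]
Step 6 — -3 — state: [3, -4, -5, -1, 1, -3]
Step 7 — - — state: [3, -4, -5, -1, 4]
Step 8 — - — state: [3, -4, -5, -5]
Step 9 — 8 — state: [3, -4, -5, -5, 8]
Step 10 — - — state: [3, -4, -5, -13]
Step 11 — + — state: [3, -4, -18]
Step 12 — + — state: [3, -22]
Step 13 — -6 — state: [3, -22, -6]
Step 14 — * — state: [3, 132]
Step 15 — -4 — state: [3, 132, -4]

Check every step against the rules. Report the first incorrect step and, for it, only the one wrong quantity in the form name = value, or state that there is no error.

Step 1: push 3: top = 3 — consistent with the transcript.
Step 2: push -4: top = -4 — agrees with the transcript.
Step 3: push -5: top = -5 — verified.
Step 4: push -1: top = -1 — confirmed correct.
Step 5: push 1: top = 1 — agrees with the transcript.
Step 6: push -3: top = -3 — agrees with the transcript.
Step 7: 1 - -3 = 4 — consistent with the transcript.
Step 8: -1 - 4 = -5 — verified.
Step 9: push 8: top = 8 — agrees with the transcript.
Step 10: -5 - 8 = -13 — same as recorded.
Step 11: -5 + -13 = -18 — consistent with the transcript.
Step 12: -4 + -18 = -22 — in agreement.
Step 13: push -6: top = -6 — checks out.
Step 14: -22 * -6 = 132 — matches.
Step 15: push -4: top = -4 — verified.
All steps check out; nothing to correct.

no error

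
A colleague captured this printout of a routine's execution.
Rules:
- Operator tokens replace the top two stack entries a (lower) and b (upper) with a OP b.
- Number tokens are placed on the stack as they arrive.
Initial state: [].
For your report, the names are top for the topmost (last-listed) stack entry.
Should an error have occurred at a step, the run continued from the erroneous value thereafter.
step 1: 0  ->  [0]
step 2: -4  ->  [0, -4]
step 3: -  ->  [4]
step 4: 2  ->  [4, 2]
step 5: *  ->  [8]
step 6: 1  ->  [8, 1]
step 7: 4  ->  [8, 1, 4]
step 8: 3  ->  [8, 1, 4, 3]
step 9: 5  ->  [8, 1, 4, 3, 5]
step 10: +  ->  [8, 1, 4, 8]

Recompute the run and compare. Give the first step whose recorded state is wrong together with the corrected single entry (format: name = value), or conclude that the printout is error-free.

1. push 0: top = 0 (exactly as logged)
2. push -4: top = -4 (checks out)
3. 0 - -4 = 4 (exactly as logged)
4. push 2: top = 2 (verified)
5. 4 * 2 = 8 (same as recorded)
6. push 1: top = 1 (checks out)
7. push 4: top = 4 (confirmed correct)
8. push 3: top = 3 (matches)
9. push 5: top = 5 (no discrepancy)
10. 3 + 5 = 8 (verified)
The recomputation confirms every line.

no error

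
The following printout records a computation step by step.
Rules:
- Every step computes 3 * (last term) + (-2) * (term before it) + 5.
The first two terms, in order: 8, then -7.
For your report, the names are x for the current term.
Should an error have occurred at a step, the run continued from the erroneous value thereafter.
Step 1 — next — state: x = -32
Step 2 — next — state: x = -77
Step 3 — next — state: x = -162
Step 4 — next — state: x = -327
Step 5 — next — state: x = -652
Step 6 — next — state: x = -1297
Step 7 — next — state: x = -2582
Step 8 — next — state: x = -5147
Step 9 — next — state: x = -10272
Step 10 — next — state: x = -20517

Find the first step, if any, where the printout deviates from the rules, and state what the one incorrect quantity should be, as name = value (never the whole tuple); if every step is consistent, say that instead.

no error

Step 1: x = 3*(-7) + (-2)*(8) + (5) = -32 — exactly as logged.
Step 2: x = 3*(-32) + (-2)*(-7) + (5) = -77 — no discrepancy.
Step 3: x = 3*(-77) + (-2)*(-32) + (5) = -162 — in agreement.
Step 4: x = 3*(-162) + (-2)*(-77) + (5) = -327 — checks out.
Step 5: x = 3*(-327) + (-2)*(-162) + (5) = -652 — confirmed correct.
Step 6: x = 3*(-652) + (-2)*(-327) + (5) = -1297 — no discrepancy.
Step 7: x = 3*(-1297) + (-2)*(-652) + (5) = -2582 — exactly as logged.
Step 8: x = 3*(-2582) + (-2)*(-1297) + (5) = -5147 — same as recorded.
Step 9: x = 3*(-5147) + (-2)*(-2582) + (5) = -10272 — in agreement.
Step 10: x = 3*(-10272) + (-2)*(-5147) + (5) = -20517 — confirmed correct.
Each recorded entry agrees with the recomputation.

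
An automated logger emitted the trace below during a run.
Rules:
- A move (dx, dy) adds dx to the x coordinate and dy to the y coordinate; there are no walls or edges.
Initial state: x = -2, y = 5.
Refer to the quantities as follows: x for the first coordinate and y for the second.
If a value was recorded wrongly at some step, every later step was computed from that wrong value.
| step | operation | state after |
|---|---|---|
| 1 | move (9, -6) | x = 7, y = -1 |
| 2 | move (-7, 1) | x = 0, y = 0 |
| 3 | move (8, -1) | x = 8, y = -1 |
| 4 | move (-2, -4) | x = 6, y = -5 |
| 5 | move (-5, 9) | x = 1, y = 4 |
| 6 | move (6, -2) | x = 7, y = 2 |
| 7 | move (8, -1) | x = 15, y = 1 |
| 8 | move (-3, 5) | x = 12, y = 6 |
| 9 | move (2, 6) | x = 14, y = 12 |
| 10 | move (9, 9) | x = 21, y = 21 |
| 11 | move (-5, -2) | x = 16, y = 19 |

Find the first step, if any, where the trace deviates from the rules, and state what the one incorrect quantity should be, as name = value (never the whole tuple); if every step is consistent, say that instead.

Step 1: x = -2 + (9) = 7, y = 5 + (-6) = -1 — matches.
Step 2: x = 7 + (-7) = 0, y = -1 + (1) = 0 — matches.
Step 3: x = 0 + (8) = 8, y = 0 + (-1) = -1 — agrees with the trace.
Step 4: x = 8 + (-2) = 6, y = -1 + (-4) = -5 — agrees with the trace.
Step 5: x = 6 + (-5) = 1, y = -5 + (9) = 4 — checks out.
Step 6: x = 1 + (6) = 7, y = 4 + (-2) = 2 — confirmed correct.
Step 7: x = 7 + (8) = 15, y = 2 + (-1) = 1 — checks out.
Step 8: x = 15 + (-3) = 12, y = 1 + (5) = 6 — agrees with the trace.
Step 9: x = 12 + (2) = 14, y = 6 + (6) = 12 — no discrepancy.
Step 10: x = 14 + (9) = 23, y = 12 + (9) = 21 — a discrepancy with the trace.
First deviation found at step 10; the corrected entry is x = 23.

step 10, x = 23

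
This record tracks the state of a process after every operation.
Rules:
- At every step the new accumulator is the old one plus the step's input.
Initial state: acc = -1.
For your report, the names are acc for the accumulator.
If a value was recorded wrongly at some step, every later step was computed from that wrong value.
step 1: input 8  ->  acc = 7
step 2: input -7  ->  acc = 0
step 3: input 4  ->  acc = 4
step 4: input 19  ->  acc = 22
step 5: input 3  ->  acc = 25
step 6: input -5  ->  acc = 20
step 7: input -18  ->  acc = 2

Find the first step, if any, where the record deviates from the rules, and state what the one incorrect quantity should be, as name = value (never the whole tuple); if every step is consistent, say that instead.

step 4, acc = 23

1. acc = -1 + 8 = 7 (in agreement)
2. acc = 7 + -7 = 0 (same as recorded)
3. acc = 0 + 4 = 4 (same as recorded)
4. acc = 4 + 19 = 23 (a discrepancy with the record)
First incorrect step: 4; the correct value is acc = 23.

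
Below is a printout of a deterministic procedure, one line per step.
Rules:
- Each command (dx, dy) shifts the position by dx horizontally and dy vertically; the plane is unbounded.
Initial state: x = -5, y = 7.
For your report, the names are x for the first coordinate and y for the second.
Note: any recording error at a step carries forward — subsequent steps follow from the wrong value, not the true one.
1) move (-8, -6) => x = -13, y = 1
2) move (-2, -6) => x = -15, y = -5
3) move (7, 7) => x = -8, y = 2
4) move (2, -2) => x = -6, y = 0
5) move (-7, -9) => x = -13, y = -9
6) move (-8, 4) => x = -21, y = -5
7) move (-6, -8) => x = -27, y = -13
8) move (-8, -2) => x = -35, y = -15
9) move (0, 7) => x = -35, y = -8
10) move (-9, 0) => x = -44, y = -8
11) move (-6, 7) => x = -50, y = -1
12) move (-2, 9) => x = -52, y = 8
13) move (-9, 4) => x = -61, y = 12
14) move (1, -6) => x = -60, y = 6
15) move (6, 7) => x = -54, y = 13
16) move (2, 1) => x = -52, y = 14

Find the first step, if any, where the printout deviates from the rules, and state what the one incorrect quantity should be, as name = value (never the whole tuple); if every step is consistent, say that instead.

no error

1. x = -5 + (-8) = -13, y = 7 + (-6) = 1 (confirmed correct)
2. x = -13 + (-2) = -15, y = 1 + (-6) = -5 (agrees with the printout)
3. x = -15 + (7) = -8, y = -5 + (7) = 2 (same as recorded)
4. x = -8 + (2) = -6, y = 2 + (-2) = 0 (verified)
5. x = -6 + (-7) = -13, y = 0 + (-9) = -9 (exactly as logged)
6. x = -13 + (-8) = -21, y = -9 + (4) = -5 (same as recorded)
7. x = -21 + (-6) = -27, y = -5 + (-8) = -13 (consistent with the printout)
8. x = -27 + (-8) = -35, y = -13 + (-2) = -15 (no discrepancy)
9. x = -35 + (0) = -35, y = -15 + (7) = -8 (no discrepancy)
10. x = -35 + (-9) = -44, y = -8 + (0) = -8 (matches)
11. x = -44 + (-6) = -50, y = -8 + (7) = -1 (in agreement)
12. x = -50 + (-2) = -52, y = -1 + (9) = 8 (no discrepancy)
13. x = -52 + (-9) = -61, y = 8 + (4) = 12 (matches)
14. x = -61 + (1) = -60, y = 12 + (-6) = 6 (consistent with the printout)
15. x = -60 + (6) = -54, y = 6 + (7) = 13 (consistent with the printout)
16. x = -54 + (2) = -52, y = 13 + (1) = 14 (exactly as logged)
The recomputation confirms every line.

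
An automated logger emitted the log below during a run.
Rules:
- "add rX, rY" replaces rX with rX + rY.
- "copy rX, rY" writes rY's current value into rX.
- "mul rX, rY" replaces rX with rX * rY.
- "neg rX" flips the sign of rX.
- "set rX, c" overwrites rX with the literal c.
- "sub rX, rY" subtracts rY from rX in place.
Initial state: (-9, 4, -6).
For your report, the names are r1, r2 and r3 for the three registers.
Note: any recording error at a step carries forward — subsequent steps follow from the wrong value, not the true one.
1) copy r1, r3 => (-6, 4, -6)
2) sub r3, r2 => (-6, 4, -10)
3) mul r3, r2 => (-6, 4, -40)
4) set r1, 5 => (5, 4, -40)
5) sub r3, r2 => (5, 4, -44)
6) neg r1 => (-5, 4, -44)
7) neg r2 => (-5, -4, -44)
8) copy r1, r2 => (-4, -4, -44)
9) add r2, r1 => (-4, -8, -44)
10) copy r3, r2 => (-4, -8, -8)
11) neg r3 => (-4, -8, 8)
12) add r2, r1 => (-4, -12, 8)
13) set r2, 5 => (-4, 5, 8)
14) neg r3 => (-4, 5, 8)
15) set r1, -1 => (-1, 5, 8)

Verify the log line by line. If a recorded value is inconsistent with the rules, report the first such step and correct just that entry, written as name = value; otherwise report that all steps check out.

Recomputing the run from the initial state:
step 1: r1 = -6, r2 = 4, r3 = -6
step 2: r1 = -6, r2 = 4, r3 = -10
step 3: r1 = -6, r2 = 4, r3 = -40
step 4: r1 = 5, r2 = 4, r3 = -40
step 5: r1 = 5, r2 = 4, r3 = -44
step 6: r1 = -5, r2 = 4, r3 = -44
step 7: r1 = -5, r2 = -4, r3 = -44
step 8: r1 = -4, r2 = -4, r3 = -44
step 9: r1 = -4, r2 = -8, r3 = -44
step 10: r1 = -4, r2 = -8, r3 = -8
step 11: r1 = -4, r2 = -8, r3 = 8
step 12: r1 = -4, r2 = -12, r3 = 8
step 13: r1 = -4, r2 = 5, r3 = 8
step 14: r1 = -4, r2 = 5, r3 = -8
step 15: r1 = -1, r2 = 5, r3 = -8
The first disagreement with the log is at step 14, where the value should be r3 = -8.

step 14, r3 = -8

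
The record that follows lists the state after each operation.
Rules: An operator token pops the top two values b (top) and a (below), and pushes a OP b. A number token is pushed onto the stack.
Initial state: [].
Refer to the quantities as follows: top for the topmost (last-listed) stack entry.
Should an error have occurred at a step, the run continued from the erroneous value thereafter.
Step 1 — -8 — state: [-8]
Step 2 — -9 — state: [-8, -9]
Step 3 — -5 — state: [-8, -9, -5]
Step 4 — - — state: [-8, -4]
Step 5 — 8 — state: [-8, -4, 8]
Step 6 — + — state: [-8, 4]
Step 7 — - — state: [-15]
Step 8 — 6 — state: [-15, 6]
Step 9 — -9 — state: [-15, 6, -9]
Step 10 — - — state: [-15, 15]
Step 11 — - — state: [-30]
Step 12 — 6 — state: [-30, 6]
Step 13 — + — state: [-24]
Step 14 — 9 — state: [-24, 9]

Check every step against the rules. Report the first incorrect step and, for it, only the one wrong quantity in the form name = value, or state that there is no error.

step 1: push -8: top = -8 -> in agreement
step 2: push -9: top = -9 -> same as recorded
step 3: push -5: top = -5 -> agrees with the record
step 4: -9 - -5 = -4 -> no discrepancy
step 5: push 8: top = 8 -> confirmed correct
step 6: -4 + 8 = 4 -> consistent with the record
step 7: -8 - 4 = -12 -> first mismatch against the record
Step 7 is the first one off; corrected, top = -12.

step 7, top = -12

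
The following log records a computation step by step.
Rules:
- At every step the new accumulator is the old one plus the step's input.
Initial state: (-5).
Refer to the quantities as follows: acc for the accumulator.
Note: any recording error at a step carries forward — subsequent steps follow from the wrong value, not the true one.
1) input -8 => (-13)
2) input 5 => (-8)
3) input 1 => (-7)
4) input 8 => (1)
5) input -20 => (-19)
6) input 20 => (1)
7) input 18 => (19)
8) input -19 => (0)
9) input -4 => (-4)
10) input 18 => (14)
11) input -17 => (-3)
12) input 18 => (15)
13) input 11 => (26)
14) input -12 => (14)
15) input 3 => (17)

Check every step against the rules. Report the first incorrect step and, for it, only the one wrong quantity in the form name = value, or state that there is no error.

step 1: acc = -5 + -8 = -13 -> consistent with the log
step 2: acc = -13 + 5 = -8 -> in agreement
step 3: acc = -8 + 1 = -7 -> consistent with the log
step 4: acc = -7 + 8 = 1 -> no discrepancy
step 5: acc = 1 + -20 = -19 -> in agreement
step 6: acc = -19 + 20 = 1 -> checks out
step 7: acc = 1 + 18 = 19 -> in agreement
step 8: acc = 19 + -19 = 0 -> consistent with the log
step 9: acc = 0 + -4 = -4 -> no discrepancy
step 10: acc = -4 + 18 = 14 -> in agreement
step 11: acc = 14 + -17 = -3 -> exactly as logged
step 12: acc = -3 + 18 = 15 -> agrees with the log
step 13: acc = 15 + 11 = 26 -> no discrepancy
step 14: acc = 26 + -12 = 14 -> no discrepancy
step 15: acc = 14 + 3 = 17 -> agrees with the log
The whole run recomputes cleanly — no discrepancies.

no error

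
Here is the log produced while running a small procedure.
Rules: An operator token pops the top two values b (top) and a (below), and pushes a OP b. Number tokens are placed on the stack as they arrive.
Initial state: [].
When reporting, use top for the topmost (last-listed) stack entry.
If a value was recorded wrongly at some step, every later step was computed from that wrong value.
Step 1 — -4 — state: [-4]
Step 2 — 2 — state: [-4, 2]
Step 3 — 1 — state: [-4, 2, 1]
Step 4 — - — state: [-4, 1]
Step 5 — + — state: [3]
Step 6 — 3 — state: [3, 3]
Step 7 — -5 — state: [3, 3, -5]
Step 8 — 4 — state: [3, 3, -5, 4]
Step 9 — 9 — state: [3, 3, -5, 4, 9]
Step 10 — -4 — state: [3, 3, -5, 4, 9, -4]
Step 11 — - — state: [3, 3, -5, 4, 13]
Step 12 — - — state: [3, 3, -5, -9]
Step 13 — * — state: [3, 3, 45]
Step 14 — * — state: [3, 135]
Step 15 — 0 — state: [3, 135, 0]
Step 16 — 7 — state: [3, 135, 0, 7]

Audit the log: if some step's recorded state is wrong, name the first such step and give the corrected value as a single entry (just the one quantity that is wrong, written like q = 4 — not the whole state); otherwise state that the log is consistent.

1. push -4: top = -4 (agrees with the log)
2. push 2: top = 2 (consistent with the log)
3. push 1: top = 1 (verified)
4. 2 - 1 = 1 (same as recorded)
5. -4 + 1 = -3 (a discrepancy with the log)
That makes step 5 the first incorrect line — top = -3 is what it should show.

step 5, top = -3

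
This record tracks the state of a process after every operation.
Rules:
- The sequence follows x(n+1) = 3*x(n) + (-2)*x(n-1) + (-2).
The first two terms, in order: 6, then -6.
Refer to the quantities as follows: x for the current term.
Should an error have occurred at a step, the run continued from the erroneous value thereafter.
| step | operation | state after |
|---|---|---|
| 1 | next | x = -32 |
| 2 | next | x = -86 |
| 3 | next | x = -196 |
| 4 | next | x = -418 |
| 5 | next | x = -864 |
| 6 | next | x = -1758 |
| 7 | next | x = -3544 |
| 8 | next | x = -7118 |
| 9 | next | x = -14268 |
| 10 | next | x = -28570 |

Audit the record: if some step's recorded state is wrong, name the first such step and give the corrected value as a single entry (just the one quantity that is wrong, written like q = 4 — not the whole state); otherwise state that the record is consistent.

Step 1: x = 3*(-6) + (-2)*(6) + (-2) = -32 — checks out.
Step 2: x = 3*(-32) + (-2)*(-6) + (-2) = -86 — same as recorded.
Step 3: x = 3*(-86) + (-2)*(-32) + (-2) = -196 — checks out.
Step 4: x = 3*(-196) + (-2)*(-86) + (-2) = -418 — confirmed correct.
Step 5: x = 3*(-418) + (-2)*(-196) + (-2) = -864 — same as recorded.
Step 6: x = 3*(-864) + (-2)*(-418) + (-2) = -1758 — verified.
Step 7: x = 3*(-1758) + (-2)*(-864) + (-2) = -3548 — the record disagrees here.
The audit stops at step 7: the recorded entry is wrong and should be x = -3548.

step 7, x = -3548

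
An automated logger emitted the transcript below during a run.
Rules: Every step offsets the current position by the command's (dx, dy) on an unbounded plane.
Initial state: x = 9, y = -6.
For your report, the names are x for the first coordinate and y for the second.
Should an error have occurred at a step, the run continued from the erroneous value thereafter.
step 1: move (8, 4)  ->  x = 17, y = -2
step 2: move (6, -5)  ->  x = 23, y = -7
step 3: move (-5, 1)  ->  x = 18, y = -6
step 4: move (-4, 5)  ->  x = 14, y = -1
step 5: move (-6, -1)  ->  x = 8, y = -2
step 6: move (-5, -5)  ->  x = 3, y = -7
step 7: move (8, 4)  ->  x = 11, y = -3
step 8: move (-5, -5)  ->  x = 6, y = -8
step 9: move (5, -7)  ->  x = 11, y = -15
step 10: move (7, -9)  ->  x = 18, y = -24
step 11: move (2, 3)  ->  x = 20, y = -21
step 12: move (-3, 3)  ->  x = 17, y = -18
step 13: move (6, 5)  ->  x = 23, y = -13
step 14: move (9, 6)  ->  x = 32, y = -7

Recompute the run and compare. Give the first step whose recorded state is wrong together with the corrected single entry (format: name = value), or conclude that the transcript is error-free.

Recomputing the run from the initial state:
step 1: x = 17, y = -2
step 2: x = 23, y = -7
step 3: x = 18, y = -6
step 4: x = 14, y = -1
step 5: x = 8, y = -2
step 6: x = 3, y = -7
step 7: x = 11, y = -3
step 8: x = 6, y = -8
step 9: x = 11, y = -15
step 10: x = 18, y = -24
step 11: x = 20, y = -21
step 12: x = 17, y = -18
step 13: x = 23, y = -13
step 14: x = 32, y = -7
This matches the transcript at every step.

no error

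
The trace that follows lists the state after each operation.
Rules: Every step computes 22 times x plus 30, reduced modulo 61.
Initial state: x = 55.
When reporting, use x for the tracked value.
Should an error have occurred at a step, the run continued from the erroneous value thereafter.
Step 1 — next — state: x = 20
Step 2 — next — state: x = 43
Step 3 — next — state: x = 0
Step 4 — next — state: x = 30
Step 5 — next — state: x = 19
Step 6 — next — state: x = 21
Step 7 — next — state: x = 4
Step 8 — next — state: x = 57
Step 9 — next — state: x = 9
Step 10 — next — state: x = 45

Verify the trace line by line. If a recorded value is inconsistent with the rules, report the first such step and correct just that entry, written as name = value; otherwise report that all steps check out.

step 9, x = 3

Recomputing the run from the initial state:
step 1: x = 20
step 2: x = 43
step 3: x = 0
step 4: x = 30
step 5: x = 19
step 6: x = 21
step 7: x = 4
step 8: x = 57
step 9: x = 3
step 10: x = 35
The first disagreement with the trace is at step 9, where the value should be x = 3.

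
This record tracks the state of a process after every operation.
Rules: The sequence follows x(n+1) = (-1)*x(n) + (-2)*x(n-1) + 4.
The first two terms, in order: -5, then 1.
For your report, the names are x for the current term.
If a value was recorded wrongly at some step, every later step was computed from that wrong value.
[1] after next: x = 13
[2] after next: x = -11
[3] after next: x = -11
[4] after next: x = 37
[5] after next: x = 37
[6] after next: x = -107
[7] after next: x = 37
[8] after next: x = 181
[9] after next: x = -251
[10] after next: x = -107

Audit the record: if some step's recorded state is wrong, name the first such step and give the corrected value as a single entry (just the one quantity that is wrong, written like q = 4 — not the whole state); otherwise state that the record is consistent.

step 5, x = -11

step 1: x = -1*(1) + (-2)*(-5) + (4) = 13 -> same as recorded
step 2: x = -1*(13) + (-2)*(1) + (4) = -11 -> confirmed correct
step 3: x = -1*(-11) + (-2)*(13) + (4) = -11 -> checks out
step 4: x = -1*(-11) + (-2)*(-11) + (4) = 37 -> confirmed correct
step 5: x = -1*(37) + (-2)*(-11) + (4) = -11 -> not what was recorded
First incorrect step: 5; the correct value is x = -11.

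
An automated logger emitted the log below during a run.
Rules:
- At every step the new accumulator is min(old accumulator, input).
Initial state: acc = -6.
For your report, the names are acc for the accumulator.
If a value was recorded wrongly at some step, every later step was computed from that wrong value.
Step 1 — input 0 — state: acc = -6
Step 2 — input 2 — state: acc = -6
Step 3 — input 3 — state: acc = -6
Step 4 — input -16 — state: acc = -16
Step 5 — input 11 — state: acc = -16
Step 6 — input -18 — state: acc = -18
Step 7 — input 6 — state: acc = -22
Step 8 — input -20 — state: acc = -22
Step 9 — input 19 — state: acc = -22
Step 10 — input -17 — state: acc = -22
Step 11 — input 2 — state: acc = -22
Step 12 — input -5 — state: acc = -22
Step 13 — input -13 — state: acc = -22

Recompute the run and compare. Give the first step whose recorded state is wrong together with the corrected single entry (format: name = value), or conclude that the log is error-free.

step 7, acc = -18

Recomputing the run from the initial state:
step 1: acc = -6
step 2: acc = -6
step 3: acc = -6
step 4: acc = -16
step 5: acc = -16
step 6: acc = -18
step 7: acc = -18
step 8: acc = -20
step 9: acc = -20
step 10: acc = -20
step 11: acc = -20
step 12: acc = -20
step 13: acc = -20
The first disagreement with the log is at step 7, where the value should be acc = -18.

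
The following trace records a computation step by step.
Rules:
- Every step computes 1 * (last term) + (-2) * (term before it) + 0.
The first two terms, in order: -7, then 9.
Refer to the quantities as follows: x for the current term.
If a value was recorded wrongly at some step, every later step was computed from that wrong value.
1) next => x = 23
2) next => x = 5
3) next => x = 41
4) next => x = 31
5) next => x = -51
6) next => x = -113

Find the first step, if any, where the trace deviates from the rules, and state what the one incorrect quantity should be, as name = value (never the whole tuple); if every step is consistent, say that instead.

1. x = 1*(9) + (-2)*(-7) + (0) = 23 (exactly as logged)
2. x = 1*(23) + (-2)*(9) + (0) = 5 (in agreement)
3. x = 1*(5) + (-2)*(23) + (0) = -41 (the recorded entry deviates here)
That makes step 3 the first incorrect line — x = -41 is what it should show.

step 3, x = -41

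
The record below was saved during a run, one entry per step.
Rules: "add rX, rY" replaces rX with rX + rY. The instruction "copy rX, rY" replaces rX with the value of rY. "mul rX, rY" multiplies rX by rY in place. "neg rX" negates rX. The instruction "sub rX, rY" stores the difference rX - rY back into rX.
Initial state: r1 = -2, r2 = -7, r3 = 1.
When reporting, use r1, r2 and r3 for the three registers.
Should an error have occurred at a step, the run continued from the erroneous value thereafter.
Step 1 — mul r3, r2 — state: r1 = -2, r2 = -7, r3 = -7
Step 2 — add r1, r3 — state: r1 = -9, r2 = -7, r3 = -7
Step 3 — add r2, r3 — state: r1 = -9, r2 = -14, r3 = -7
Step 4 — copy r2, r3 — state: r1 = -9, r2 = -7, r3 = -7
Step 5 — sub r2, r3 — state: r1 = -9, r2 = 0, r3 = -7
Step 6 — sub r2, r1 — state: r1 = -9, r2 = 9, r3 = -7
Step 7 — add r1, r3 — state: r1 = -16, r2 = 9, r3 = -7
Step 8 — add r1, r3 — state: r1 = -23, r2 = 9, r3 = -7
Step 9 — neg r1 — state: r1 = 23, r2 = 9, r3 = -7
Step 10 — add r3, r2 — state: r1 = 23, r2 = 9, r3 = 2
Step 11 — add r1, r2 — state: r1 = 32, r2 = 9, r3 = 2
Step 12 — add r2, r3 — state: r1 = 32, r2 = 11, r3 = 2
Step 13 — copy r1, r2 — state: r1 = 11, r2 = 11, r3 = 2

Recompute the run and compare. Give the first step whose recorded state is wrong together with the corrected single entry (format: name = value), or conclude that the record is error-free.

no error

Recomputing the run from the initial state:
step 1: r1 = -2, r2 = -7, r3 = -7
step 2: r1 = -9, r2 = -7, r3 = -7
step 3: r1 = -9, r2 = -14, r3 = -7
step 4: r1 = -9, r2 = -7, r3 = -7
step 5: r1 = -9, r2 = 0, r3 = -7
step 6: r1 = -9, r2 = 9, r3 = -7
step 7: r1 = -16, r2 = 9, r3 = -7
step 8: r1 = -23, r2 = 9, r3 = -7
step 9: r1 = 23, r2 = 9, r3 = -7
step 10: r1 = 23, r2 = 9, r3 = 2
step 11: r1 = 32, r2 = 9, r3 = 2
step 12: r1 = 32, r2 = 11, r3 = 2
step 13: r1 = 11, r2 = 11, r3 = 2
This matches the record at every step.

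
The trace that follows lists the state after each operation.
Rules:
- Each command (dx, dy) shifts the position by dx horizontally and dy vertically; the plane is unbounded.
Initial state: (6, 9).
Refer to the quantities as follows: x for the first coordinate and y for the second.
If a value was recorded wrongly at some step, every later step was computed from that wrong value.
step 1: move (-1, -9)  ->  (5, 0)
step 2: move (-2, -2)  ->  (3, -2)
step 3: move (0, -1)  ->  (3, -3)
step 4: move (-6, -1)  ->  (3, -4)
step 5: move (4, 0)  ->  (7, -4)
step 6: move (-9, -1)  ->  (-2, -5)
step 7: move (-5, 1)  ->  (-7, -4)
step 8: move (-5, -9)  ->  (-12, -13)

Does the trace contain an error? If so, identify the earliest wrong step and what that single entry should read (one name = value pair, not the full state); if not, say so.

Step 1: x = 6 + (-1) = 5, y = 9 + (-9) = 0 — same as recorded.
Step 2: x = 5 + (-2) = 3, y = 0 + (-2) = -2 — checks out.
Step 3: x = 3 + (0) = 3, y = -2 + (-1) = -3 — matches.
Step 4: x = 3 + (-6) = -3, y = -3 + (-1) = -4 — the trace disagrees here.
The audit stops at step 4: the recorded entry is wrong and should be x = -3.

step 4, x = -3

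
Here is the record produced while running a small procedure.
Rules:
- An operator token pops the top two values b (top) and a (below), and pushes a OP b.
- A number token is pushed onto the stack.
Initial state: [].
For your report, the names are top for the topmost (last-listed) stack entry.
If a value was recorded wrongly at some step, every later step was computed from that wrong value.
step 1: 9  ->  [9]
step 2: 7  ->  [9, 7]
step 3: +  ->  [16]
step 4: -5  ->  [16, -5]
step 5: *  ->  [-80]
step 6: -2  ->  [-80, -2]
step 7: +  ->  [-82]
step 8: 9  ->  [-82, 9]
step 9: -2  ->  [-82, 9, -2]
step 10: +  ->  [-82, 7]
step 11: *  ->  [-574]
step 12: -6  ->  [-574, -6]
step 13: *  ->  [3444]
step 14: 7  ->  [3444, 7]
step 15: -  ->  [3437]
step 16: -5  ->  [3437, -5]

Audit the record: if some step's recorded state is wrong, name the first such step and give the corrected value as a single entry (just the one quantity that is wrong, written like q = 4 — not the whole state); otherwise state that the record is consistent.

no error

Recomputing the run from the initial state:
step 1: [9]
step 2: [9, 7]
step 3: [16]
step 4: [16, -5]
step 5: [-80]
step 6: [-80, -2]
step 7: [-82]
step 8: [-82, 9]
step 9: [-82, 9, -2]
step 10: [-82, 7]
step 11: [-574]
step 12: [-574, -6]
step 13: [3444]
step 14: [3444, 7]
step 15: [3437]
step 16: [3437, -5]
This matches the record at every step.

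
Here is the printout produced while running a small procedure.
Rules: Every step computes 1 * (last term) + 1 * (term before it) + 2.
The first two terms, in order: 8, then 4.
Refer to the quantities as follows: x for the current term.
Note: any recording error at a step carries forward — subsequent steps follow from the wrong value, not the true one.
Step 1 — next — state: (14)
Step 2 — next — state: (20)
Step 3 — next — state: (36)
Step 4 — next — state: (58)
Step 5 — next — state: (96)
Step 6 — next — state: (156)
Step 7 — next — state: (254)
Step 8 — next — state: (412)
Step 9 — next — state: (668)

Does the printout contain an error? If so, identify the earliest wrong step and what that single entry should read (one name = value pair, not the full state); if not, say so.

no error

Recomputing the run from the initial state:
step 1: x = 14
step 2: x = 20
step 3: x = 36
step 4: x = 58
step 5: x = 96
step 6: x = 156
step 7: x = 254
step 8: x = 412
step 9: x = 668
This matches the printout at every step.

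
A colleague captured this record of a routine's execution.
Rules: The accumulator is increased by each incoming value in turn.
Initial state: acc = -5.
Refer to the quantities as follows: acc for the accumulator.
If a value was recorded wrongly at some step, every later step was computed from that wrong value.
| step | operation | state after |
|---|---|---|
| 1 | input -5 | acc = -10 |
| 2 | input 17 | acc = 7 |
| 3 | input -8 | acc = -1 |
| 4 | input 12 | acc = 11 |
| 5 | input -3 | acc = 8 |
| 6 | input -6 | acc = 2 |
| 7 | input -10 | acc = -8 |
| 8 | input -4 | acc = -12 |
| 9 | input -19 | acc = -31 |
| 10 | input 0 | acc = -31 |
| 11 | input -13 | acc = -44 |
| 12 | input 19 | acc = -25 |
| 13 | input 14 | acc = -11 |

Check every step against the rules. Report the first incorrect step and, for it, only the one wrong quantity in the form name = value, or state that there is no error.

no error

1. acc = -5 + -5 = -10 (consistent with the record)
2. acc = -10 + 17 = 7 (same as recorded)
3. acc = 7 + -8 = -1 (same as recorded)
4. acc = -1 + 12 = 11 (exactly as logged)
5. acc = 11 + -3 = 8 (matches)
6. acc = 8 + -6 = 2 (same as recorded)
7. acc = 2 + -10 = -8 (verified)
8. acc = -8 + -4 = -12 (matches)
9. acc = -12 + -19 = -31 (confirmed correct)
10. acc = -31 + 0 = -31 (consistent with the record)
11. acc = -31 + -13 = -44 (matches)
12. acc = -44 + 19 = -25 (confirmed correct)
13. acc = -25 + 14 = -11 (checks out)
Nothing is out of place; the run is error-free.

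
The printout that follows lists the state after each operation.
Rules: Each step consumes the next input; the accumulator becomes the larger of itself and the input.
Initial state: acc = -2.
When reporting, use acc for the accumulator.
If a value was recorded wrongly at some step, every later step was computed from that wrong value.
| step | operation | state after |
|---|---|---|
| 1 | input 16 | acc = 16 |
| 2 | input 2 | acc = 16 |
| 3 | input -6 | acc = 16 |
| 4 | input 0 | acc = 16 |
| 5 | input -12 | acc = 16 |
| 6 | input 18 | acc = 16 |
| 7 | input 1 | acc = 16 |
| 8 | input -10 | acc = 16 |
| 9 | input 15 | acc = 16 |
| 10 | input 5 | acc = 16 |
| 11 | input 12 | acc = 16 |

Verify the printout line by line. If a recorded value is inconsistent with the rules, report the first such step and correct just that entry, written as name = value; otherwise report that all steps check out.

step 1: acc = max(-2, 16) = 16 -> confirmed correct
step 2: acc = max(16, 2) = 16 -> consistent with the printout
step 3: acc = max(16, -6) = 16 -> exactly as logged
step 4: acc = max(16, 0) = 16 -> checks out
step 5: acc = max(16, -12) = 16 -> verified
step 6: acc = max(16, 18) = 18 -> a discrepancy with the printout
The earliest wrong entry is at step 6: it should read acc = 18.

step 6, acc = 18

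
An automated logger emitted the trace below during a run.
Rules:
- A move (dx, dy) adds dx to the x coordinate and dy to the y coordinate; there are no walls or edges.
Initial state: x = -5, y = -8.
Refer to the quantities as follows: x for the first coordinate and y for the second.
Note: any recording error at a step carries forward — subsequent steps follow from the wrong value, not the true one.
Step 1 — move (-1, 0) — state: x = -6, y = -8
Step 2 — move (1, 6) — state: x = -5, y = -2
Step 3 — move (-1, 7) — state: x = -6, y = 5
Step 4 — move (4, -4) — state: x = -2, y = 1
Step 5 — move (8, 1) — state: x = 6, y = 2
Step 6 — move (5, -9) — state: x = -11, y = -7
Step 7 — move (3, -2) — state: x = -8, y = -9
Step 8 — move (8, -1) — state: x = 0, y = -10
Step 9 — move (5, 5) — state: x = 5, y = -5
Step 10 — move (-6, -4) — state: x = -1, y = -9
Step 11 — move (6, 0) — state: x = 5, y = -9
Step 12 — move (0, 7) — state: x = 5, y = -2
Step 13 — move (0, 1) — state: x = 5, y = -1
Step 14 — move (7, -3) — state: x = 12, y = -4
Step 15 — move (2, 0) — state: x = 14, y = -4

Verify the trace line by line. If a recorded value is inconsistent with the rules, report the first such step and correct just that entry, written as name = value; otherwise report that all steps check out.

Recomputing the run from the initial state:
step 1: x = -6, y = -8
step 2: x = -5, y = -2
step 3: x = -6, y = 5
step 4: x = -2, y = 1
step 5: x = 6, y = 2
step 6: x = 11, y = -7
step 7: x = 14, y = -9
step 8: x = 22, y = -10
step 9: x = 27, y = -5
step 10: x = 21, y = -9
step 11: x = 27, y = -9
step 12: x = 27, y = -2
step 13: x = 27, y = -1
step 14: x = 34, y = -4
step 15: x = 36, y = -4
The first disagreement with the trace is at step 6, where the value should be x = 11.

step 6, x = 11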